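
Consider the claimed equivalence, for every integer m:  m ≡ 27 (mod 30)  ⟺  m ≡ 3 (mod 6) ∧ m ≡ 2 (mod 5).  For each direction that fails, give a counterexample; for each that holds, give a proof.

Both implications hold.

(⟹) Suppose m ≡ 27 (mod 30); write m = 30j + 27. Since 6 ∣ 30, reducing mod 6 gives m ≡ 27 ≡ 3 (mod 6); since 5 ∣ 30, reducing mod 5 gives m ≡ 27 ≡ 2 (mod 5).

(⟸) Conversely, if m ≡ 3 (mod 6) and m ≡ 2 (mod 5), then by the Chinese remainder theorem m ≡ 27 (mod 30). This is exactly m ≡ 27 (mod 30).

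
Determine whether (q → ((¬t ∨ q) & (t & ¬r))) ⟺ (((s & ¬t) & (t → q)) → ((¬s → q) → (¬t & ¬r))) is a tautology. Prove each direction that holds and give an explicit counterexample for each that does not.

(⇒) fails and (⇐) fails.

(→) This fails. Under q = F, t = F, s = T, r = T, the left side is true but the right side is false.

(←) This fails. Under q = T, t = F, s = F, r = F, the left side is false but the right side is true.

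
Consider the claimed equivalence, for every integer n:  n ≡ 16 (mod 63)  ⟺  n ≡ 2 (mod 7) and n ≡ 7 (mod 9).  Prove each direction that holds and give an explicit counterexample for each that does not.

[⇒] Suppose n ≡ 16 (mod 63); write n = 63j + 16. Since 7 ∣ 63, reducing mod 7 gives n ≡ 16 ≡ 2 (mod 7); since 9 ∣ 63, reducing mod 9 gives n ≡ 16 ≡ 7 (mod 9).

[⇐] Conversely, if n ≡ 2 (mod 7) and n ≡ 7 (mod 9), then by the Chinese remainder theorem n ≡ 16 (mod 63). This is exactly n ≡ 16 (mod 63).

Both directions hold; the statement is true.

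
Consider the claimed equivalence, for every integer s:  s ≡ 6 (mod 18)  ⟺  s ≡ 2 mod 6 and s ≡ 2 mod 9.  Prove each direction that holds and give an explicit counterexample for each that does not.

(⇒) fails and (⇐) fails.

(⇒) This fails: s = 6 gives 6 ≡ 6 (mod 18) but 6 ≡ 0 (mod 6), so the conjunction on the right does not hold.

(⇐) This fails: s = 2 satisfies both congruences on the right (2 ≡ 2 mod 6 and 2 ≡ 2 mod 9) yet 2 ≡ 2 (mod 18), not 6.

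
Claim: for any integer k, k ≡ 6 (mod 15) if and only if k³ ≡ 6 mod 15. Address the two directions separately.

Both directions hold.

(⟹) Suppose k ≡ 6 (mod 15). Write k = 15j + 6. Then (15j + 6)³ = 3375j³ + 4050j² + 1620j + 216 = 15(225j³ + 270j² + 108j + 14) + 6, so k³ ≡ 6 (mod 15).

(⟸) Conversely, suppose k³ ≡ 6 (mod 15). The only residue r in {0, …, 14} with r³ ≡ 6 (mod 15) is r = 6, so k ≡ 6 (mod 15).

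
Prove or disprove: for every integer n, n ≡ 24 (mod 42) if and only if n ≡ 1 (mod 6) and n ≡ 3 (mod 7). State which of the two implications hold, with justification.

(⟹) This fails: n = 24 gives 24 ≡ 24 (mod 42) but 24 ≡ 0 (mod 6), so the conjunction on the right does not hold.

(⟸) This fails: n = 31 satisfies both congruences on the right (31 ≡ 1 mod 6 and 31 ≡ 3 mod 7) yet 31 ≡ 31 (mod 42), not 24.

Neither direction holds.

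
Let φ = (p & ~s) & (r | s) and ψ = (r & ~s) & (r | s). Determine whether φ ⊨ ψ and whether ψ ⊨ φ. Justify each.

[⇐] This fails. Under s = F, r = T, p = F, the left side is false but the right side is true.

[⇒] Assume the antecedent. If s is true, the antecedent cannot hold. If s is false, the antecedent forces (s = F, r = T, p = T), and (r & ~s) & (r | s) holds there. Either way (r & ~s) & (r | s) holds.

The forward direction holds; the converse fails.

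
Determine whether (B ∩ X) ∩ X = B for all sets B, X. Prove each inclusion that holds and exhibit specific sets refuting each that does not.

(⊆) Let x ∈ (B ∩ X) ∩ X. Then x ∈ B ∩ X, from which x ∈ B.

(⊇) This inclusion fails. Take B = {1}, X = ∅; then 1 ∈ B but 1 ∉ (B ∩ X) ∩ X.

The sets are not equal: only the forward inclusion holds.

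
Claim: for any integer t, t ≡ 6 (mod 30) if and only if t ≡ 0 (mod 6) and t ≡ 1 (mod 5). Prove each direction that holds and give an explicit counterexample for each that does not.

Forward direction. Suppose t ≡ 6 (mod 30); write t = 30j + 6. Since 6 ∣ 30, reducing mod 6 gives t ≡ 6 ≡ 0 (mod 6); since 5 ∣ 30, reducing mod 5 gives t ≡ 6 ≡ 1 (mod 5).

Converse. If t ≡ 0 (mod 6) and t ≡ 1 (mod 5), then by the Chinese remainder theorem t ≡ 6 (mod 30). This is exactly t ≡ 6 (mod 30).

Both directions hold; the statement is true.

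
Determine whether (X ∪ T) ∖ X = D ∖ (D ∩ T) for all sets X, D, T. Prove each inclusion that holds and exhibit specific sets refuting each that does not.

Both inclusions fail.

(⟹) This inclusion fails. Take X = ∅, D = ∅, T = {1}; then 1 ∈ (X ∪ T) ∖ X but 1 ∉ D ∖ (D ∩ T).

(⟸) This inclusion fails. Take X = ∅, D = {1}, T = ∅; then 1 ∈ D ∖ (D ∩ T) but 1 ∉ (X ∪ T) ∖ X.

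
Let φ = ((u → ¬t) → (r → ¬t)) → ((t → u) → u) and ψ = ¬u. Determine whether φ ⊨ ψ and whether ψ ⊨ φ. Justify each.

(⇒) fails and (⇐) fails.

(⟹) This fails. Under u = T, t = F, r = F, the left side is true but the right side is false.

(⟸) This fails. Under u = F, t = F, r = F, the left side is false but the right side is true.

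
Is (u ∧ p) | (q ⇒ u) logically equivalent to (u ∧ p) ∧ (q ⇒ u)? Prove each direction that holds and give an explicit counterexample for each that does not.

(⇒) This fails. Under q = F, u = F, p = F, the left side is true but the right side is false.

(⇐) Assume the antecedent. If q is true, the antecedent forces (q = T, u = T, p = T), and (u ∧ p) | (q ⇒ u) holds there. If q is false, (u ∧ p) | (q ⇒ u) reduces to true regardless of the other variables. Either way (u ∧ p) | (q ⇒ u) holds.

Not equivalent: only (⇐) holds.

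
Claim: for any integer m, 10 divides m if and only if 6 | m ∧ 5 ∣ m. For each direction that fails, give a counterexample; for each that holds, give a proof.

[⇒] This fails: take m = 10. Certainly 10 ∣ 10, but 6 ∤ 10.

[⇐] Suppose 6 ∣ m and 5 ∣ m. Any common multiple of 6 and 5 is a multiple of their lcm; here gcd(6, 5) = 1, so lcm(6, 5) = 6·5 = 30, so 30 ∣ m. Since 10 ∣ 30, it follows that 10 ∣ m.

Only the reverse direction holds.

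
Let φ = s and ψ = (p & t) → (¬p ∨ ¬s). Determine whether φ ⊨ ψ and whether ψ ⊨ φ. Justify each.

Both directions fail.

(→) This fails. Under s = T, t = T, p = T, the left side is true but the right side is false.

(←) This fails. Under s = F, t = F, p = F, the left side is false but the right side is true.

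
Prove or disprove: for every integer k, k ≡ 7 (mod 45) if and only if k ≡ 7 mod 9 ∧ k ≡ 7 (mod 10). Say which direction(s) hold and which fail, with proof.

Not equivalent: only (⇐) holds.

[⇒] This fails: k = 52 gives 52 ≡ 7 (mod 45) but 52 ≡ 2 (mod 10), so the conjunction on the right does not hold.

[⇐] Conversely, if k ≡ 7 (mod 9) and k ≡ 7 (mod 10), then by the Chinese remainder theorem k ≡ 7 (mod 90). Since 7 ≡ 7 (mod 45) and 45 ∣ 90, we get k ≡ 7 (mod 45).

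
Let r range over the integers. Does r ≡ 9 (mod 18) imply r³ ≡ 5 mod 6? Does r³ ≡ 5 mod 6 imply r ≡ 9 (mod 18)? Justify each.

(⇒) This fails: take r = 9. Then 9 ≡ 9 (mod 18), but 9³ = 729 ≡ 3 (mod 6), not 5.

(⇐) This fails: take r = 5. Then 5³ = 125 ≡ 5 (mod 6), yet 5 ≡ 5 (mod 18), not 9.

Neither direction holds.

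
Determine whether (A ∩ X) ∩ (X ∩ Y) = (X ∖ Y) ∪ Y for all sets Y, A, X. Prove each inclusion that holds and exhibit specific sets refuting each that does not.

(⊆) holds; (⊇) fails.

(⟹) Let x ∈ (A ∩ X) ∩ (X ∩ Y). Then x ∈ Y ∩ A ∩ X, from which x ∈ (X ∖ Y) ∪ Y.

(⟸) This inclusion fails. Take Y = {1}, A = ∅, X = ∅; then 1 ∈ (X ∖ Y) ∪ Y but 1 ∉ (A ∩ X) ∩ (X ∩ Y).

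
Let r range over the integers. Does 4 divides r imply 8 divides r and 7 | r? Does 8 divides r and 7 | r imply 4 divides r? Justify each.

Only the converse holds.

(→) This fails: take r = 4. Certainly 4 ∣ 4, but 8 ∤ 4.

(←) Suppose 8 ∣ r and 7 ∣ r. Any common multiple of 8 and 7 is a multiple of their lcm; here gcd(8, 7) = 1, so lcm(8, 7) = 8·7 = 56, so 56 ∣ r. Since 4 ∣ 56, it follows that 4 ∣ r.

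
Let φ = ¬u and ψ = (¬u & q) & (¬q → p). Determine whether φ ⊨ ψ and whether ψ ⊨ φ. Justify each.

The forward direction fails; the converse holds.

(⟹) This fails. Under q = F, u = F, p = F, the left side is true but the right side is false.

(⟸) Assume the antecedent. If q is true, the antecedent forces (q = T, u = F, p = F) or (q = T, u = F, p = T), and ¬u holds there. If q is false, the antecedent cannot hold. Either way ¬u holds.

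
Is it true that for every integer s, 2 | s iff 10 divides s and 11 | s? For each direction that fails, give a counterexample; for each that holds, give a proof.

Not equivalent: only (⇐) holds.

(⟸) Suppose 10 ∣ s and 11 ∣ s. Any common multiple of 10 and 11 is a multiple of their lcm; here gcd(10, 11) = 1, so lcm(10, 11) = 10·11 = 110, so 110 ∣ s. Since 2 ∣ 110, it follows that 2 ∣ s.

(⟹) This fails: take s = 2. Certainly 2 ∣ 2, but 10 ∤ 2.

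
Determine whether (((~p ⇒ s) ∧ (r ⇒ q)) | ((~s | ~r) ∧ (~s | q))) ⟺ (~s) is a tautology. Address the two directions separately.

[⇒] This fails. Under r = F, s = T, p = F, q = F, the left side is true but the right side is false.

[⇐] Assume the antecedent. If s is true, the antecedent cannot hold. If s is false, the consequent reduces to true regardless of the other variables. Either way the consequent holds.

Only the converse holds.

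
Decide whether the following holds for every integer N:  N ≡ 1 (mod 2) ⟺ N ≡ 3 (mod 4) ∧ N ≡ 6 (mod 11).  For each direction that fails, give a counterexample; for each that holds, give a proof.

Only the converse holds.

[⇒] This fails: N = 1 gives 1 ≡ 1 (mod 2) but 1 ≡ 1 (mod 4), so the conjunction on the right does not hold.

[⇐] Conversely, if N ≡ 3 (mod 4) and N ≡ 6 (mod 11), then by the Chinese remainder theorem N ≡ 39 (mod 44). Since 39 ≡ 1 (mod 2) and 2 ∣ 44, we get N ≡ 1 (mod 2).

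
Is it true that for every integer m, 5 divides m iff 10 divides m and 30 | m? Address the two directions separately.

Forward direction. This fails: take m = 5. Certainly 5 ∣ 5, but 10 ∤ 5.

Converse. Suppose 10 ∣ m and 30 ∣ m. Any common multiple of 10 and 30 is a multiple of their lcm; here lcm(10, 30) = 10·30/gcd(10, 30) = 300/10 = 30, so 30 ∣ m. Since 5 ∣ 30, it follows that 5 ∣ m.

The forward direction fails; the converse holds.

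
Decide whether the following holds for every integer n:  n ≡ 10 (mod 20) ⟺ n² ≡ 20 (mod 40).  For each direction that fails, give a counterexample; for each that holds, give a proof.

(→) Suppose n ≡ 10 (mod 20). Working modulo 40, n ∈ {10, 30}; for each such r, r² ≡ 20 (mod 40).

(←) Conversely, the residues r modulo 40 with r² ≡ 20 (mod 40) are exactly {10, 30}, and each is ≡ 10 (mod 20).

Both directions hold.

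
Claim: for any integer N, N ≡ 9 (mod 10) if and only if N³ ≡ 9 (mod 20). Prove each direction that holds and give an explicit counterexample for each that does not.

(←) The residues r modulo 20 with r³ ≡ 9 (mod 20) are exactly {9}, and each is ≡ 9 (mod 10).

(→) This fails: take N = 19. Then 19 ≡ 9 (mod 10), but 19³ = 6859 ≡ 19 (mod 20), not 9.

Only the reverse direction holds.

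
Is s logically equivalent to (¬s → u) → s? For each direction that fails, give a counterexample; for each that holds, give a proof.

Only the forward direction holds.

(⇒) Assume the antecedent. If u is true, the antecedent forces (u = T, s = T), and (¬s → u) → s holds there. If u is false, (¬s → u) → s reduces to true regardless of the other variables. Either way (¬s → u) → s holds.

(⇐) This fails. Under u = F, s = F, the left side is false but the right side is true.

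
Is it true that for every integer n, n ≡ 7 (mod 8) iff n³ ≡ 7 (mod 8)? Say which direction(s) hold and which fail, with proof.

(⇐) Suppose n³ ≡ 7 (mod 8). The only residue r in {0, …, 7} with r³ ≡ 7 (mod 8) is r = 7, so n ≡ 7 (mod 8).

(⇒) Suppose n ≡ 7 (mod 8). Write n = 8j + 7. Then (8j + 7)³ = 512j³ + 1344j² + 1176j + 343 = 8(64j³ + 168j² + 147j + 42) + 7, so n³ ≡ 7 (mod 8).

Both directions hold; the statement is true.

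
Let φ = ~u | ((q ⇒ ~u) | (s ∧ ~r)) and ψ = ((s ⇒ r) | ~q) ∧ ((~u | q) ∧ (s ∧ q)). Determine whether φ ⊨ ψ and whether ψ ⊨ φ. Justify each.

[⇒] This fails. Under s = F, r = F, q = F, u = F, the left side is true but the right side is false.

[⇐] This fails. Under s = T, r = T, q = T, u = T, the left side is false but the right side is true.

Both directions fail.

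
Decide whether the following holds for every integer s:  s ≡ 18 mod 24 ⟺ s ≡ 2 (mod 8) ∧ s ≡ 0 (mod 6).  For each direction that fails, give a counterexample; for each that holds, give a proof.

Equivalent; both directions hold.

[⇒] Suppose s ≡ 18 (mod 24); write s = 24j + 18. Since 8 ∣ 24, reducing mod 8 gives s ≡ 18 ≡ 2 (mod 8); since 6 ∣ 24, reducing mod 6 gives s ≡ 18 ≡ 0 (mod 6).

[⇐] Conversely, if s ≡ 2 (mod 8) and s ≡ 0 (mod 6), then by the Chinese remainder theorem s ≡ 18 (mod 24). This is exactly s ≡ 18 (mod 24).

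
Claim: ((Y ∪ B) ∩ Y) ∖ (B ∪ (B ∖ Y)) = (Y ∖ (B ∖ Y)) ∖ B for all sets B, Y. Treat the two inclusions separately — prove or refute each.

Both inclusions hold.

Forward inclusion. Let x ∈ ((Y ∪ B) ∩ Y) ∖ (B ∪ (B ∖ Y)). Then x ∈ Y and x ∉ B, from which x ∈ (Y ∖ (B ∖ Y)) ∖ B.

Reverse inclusion. Let x ∈ (Y ∖ (B ∖ Y)) ∖ B. Then x ∈ Y and x ∉ B, from which x ∈ ((Y ∪ B) ∩ Y) ∖ (B ∪ (B ∖ Y)).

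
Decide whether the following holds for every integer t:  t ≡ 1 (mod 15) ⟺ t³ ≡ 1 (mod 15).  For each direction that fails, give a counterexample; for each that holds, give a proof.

Equivalent; both directions hold.

(→) Suppose t ≡ 1 (mod 15). Write t = 15j + 1. Then (15j + 1)³ = 3375j³ + 675j² + 45j + 1 = 15(225j³ + 45j² + 3j) + 1, so t³ ≡ 1 (mod 15).

(←) Conversely, suppose t³ ≡ 1 (mod 15). The only residue r in {0, …, 14} with r³ ≡ 1 (mod 15) is r = 1, so t ≡ 1 (mod 15).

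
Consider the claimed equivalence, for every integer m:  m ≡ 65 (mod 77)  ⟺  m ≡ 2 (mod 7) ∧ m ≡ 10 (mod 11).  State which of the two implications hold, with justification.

(⟹) Suppose m ≡ 65 (mod 77); write m = 77j + 65. Since 7 ∣ 77, reducing mod 7 gives m ≡ 65 ≡ 2 (mod 7); since 11 ∣ 77, reducing mod 11 gives m ≡ 65 ≡ 10 (mod 11).

(⟸) Conversely, if m ≡ 2 (mod 7) and m ≡ 10 (mod 11), then by the Chinese remainder theorem m ≡ 65 (mod 77). This is exactly m ≡ 65 (mod 77).

The biconditional holds.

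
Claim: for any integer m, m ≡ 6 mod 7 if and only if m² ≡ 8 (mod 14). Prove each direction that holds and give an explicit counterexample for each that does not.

(⇒) fails and (⇐) fails.

(→) This fails: take m = 13. Then 13 ≡ 6 (mod 7), but 13² = 169 ≡ 1 (mod 14), not 8.

(←) This fails: take m = 8. Then 8² = 64 ≡ 8 (mod 14), yet 8 ≡ 1 (mod 7), not 6.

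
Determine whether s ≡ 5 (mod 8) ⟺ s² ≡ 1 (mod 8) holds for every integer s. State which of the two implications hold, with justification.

Only the forward implication holds.

(→) Suppose s ≡ 5 (mod 8). Write s = 8j + 5. Then (8j + 5)² = 64j² + 80j + 25 = 8(8j² + 10j + 3) + 1, so s² ≡ 1 (mod 8).

(←) This fails: take s = 1. Then 1² = 1 ≡ 1 (mod 8), yet 1 ≡ 1 (mod 8), not 5.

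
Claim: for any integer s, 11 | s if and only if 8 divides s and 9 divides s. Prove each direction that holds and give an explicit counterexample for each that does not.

Neither implication holds.

Forward direction. This fails: take s = 11. Certainly 11 ∣ 11, but 8 ∤ 11.

Converse. This fails: take s = 72. Both 8 ∣ 72 and 9 ∣ 72, yet 72 is not a multiple of 11 (since 72 = 6·11 + 6), so 11 ∤ 72.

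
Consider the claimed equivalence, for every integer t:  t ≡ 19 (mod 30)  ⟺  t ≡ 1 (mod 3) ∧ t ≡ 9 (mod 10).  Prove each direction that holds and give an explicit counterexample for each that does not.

(⇐) If t ≡ 1 (mod 3) and t ≡ 9 (mod 10), then by the Chinese remainder theorem t ≡ 19 (mod 30). This is exactly t ≡ 19 (mod 30).

(⇒) Suppose t ≡ 19 (mod 30); write t = 30j + 19. Since 3 ∣ 30, reducing mod 3 gives t ≡ 19 ≡ 1 (mod 3); since 10 ∣ 30, reducing mod 10 gives t ≡ 19 ≡ 9 (mod 10).

Both directions hold.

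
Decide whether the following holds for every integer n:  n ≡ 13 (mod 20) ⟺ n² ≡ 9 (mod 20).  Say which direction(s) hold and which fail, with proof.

(⇒) holds; (⇐) fails.

(→) Suppose n ≡ 13 (mod 20). Write n = 20j + 13. Then (20j + 13)² = 400j² + 520j + 169 = 20(20j² + 26j + 8) + 9, so n² ≡ 9 (mod 20).

(←) This fails: take n = 3. Then 3² = 9 ≡ 9 (mod 20), yet 3 ≡ 3 (mod 20), not 13.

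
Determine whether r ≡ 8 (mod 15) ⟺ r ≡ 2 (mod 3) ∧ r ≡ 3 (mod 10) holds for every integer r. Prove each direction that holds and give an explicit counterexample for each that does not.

(⇒) fails; (⇐) holds.

Forward direction. This fails: r = 8 gives 8 ≡ 8 (mod 15) but 8 ≡ 8 (mod 10), so the conjunction on the right does not hold.

Converse. If r ≡ 2 (mod 3) and r ≡ 3 (mod 10), then by the Chinese remainder theorem r ≡ 23 (mod 30). Since 23 ≡ 8 (mod 15) and 15 ∣ 30, we get r ≡ 8 (mod 15).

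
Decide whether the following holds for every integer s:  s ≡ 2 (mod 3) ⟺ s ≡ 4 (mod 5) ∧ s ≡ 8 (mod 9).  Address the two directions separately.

Forward direction. This fails: s = 32 gives 32 ≡ 2 (mod 3) but 32 ≡ 2 (mod 5), so the conjunction on the right does not hold.

Converse. If s ≡ 4 (mod 5) and s ≡ 8 (mod 9), then by the Chinese remainder theorem s ≡ 44 (mod 45). Since 44 ≡ 2 (mod 3) and 3 ∣ 45, we get s ≡ 2 (mod 3).

Only the converse holds.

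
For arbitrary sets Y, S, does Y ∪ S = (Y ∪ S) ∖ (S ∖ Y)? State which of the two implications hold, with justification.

The sets are not equal: only the reverse inclusion holds.

Reverse inclusion. Let x ∈ (Y ∪ S) ∖ (S ∖ Y). Then either x ∈ Y and x ∉ S; or x ∈ Y ∩ S. In each case x ∈ Y ∪ S, so (Y ∪ S) ∖ (S ∖ Y) ⊆ Y ∪ S.

Forward inclusion. This inclusion fails. Take Y = ∅, S = {1}; then 1 ∈ Y ∪ S but 1 ∉ (Y ∪ S) ∖ (S ∖ Y).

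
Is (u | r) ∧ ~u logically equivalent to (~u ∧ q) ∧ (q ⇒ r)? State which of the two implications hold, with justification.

(←) Assume the antecedent. If r is true, the antecedent forces (r = T, q = T, u = F), and (u | r) ∧ ~u holds there. If r is false, the antecedent cannot hold. Either way (u | r) ∧ ~u holds.

(→) This fails. Under r = T, q = F, u = F, the left side is true but the right side is false.

Not equivalent: only (⇐) holds.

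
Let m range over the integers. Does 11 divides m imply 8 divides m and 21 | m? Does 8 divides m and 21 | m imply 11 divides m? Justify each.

(→) This fails: take m = 11. Certainly 11 ∣ 11, but 8 ∤ 11.

(←) This fails: take m = 168. Both 8 ∣ 168 and 21 ∣ 168, yet 168 is not a multiple of 11 (since 168 = 15·11 + 3), so 11 ∤ 168.

Neither implication holds.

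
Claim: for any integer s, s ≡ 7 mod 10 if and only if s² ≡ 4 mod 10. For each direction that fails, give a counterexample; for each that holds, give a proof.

Forward direction. This fails: take s = 7. Then 7 ≡ 7 (mod 10), but 7² = 49 ≡ 9 (mod 10), not 4.

Converse. This fails: take s = 2. Then 2² = 4 ≡ 4 (mod 10), yet 2 ≡ 2 (mod 10), not 7.

Neither implication holds.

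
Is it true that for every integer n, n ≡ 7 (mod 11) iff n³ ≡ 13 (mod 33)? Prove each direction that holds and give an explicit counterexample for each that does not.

Only the converse holds.

[⇐] The residues r modulo 33 with r³ ≡ 13 (mod 33) are exactly {7}, and each is ≡ 7 (mod 11).

[⇒] This fails: take n = 18. Then 18 ≡ 7 (mod 11), but 18³ = 5832 ≡ 24 (mod 33), not 13.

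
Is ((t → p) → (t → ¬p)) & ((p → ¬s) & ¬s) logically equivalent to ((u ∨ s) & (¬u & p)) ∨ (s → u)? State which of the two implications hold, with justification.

(⇒) holds; (⇐) fails.

[⇒] Assume the antecedent. If s is true, the antecedent cannot hold. If s is false, ((u ∨ s) & (¬u & p)) ∨ (s → u) reduces to true regardless of the other variables. Either way ((u ∨ s) & (¬u & p)) ∨ (s → u) holds.

[⇐] This fails. Under s = T, u = T, t = F, p = F, the left side is false but the right side is true.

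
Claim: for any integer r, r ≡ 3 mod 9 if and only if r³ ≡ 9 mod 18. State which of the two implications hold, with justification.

Both directions fail.

Forward direction. This fails: take r = 12. Then 12 ≡ 3 (mod 9), but 12³ = 1728 ≡ 0 (mod 18), not 9.

Converse. This fails: take r = 9. Then 9³ = 729 ≡ 9 (mod 18), yet 9 ≡ 0 (mod 9), not 3.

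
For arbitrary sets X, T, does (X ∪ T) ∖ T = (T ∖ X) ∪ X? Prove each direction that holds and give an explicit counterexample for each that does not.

Only the forward inclusion holds.

Reverse inclusion. This inclusion fails. Take X = ∅, T = {1}; then 1 ∈ (T ∖ X) ∪ X but 1 ∉ (X ∪ T) ∖ T.

Forward inclusion. Let x ∈ (X ∪ T) ∖ T. Then x ∈ X and x ∉ T, from which x ∈ (T ∖ X) ∪ X.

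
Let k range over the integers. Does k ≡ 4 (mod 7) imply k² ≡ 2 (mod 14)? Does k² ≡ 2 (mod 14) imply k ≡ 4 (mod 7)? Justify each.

Neither implication holds.

[⇒] This fails: take k = 11. Then 11 ≡ 4 (mod 7), but 11² = 121 ≡ 9 (mod 14), not 2.

[⇐] This fails: take k = 10. Then 10² = 100 ≡ 2 (mod 14), yet 10 ≡ 3 (mod 7), not 4.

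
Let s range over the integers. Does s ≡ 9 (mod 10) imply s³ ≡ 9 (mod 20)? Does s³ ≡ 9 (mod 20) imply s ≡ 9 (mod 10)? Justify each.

(⇒) fails; (⇐) holds.

(⟹) This fails: take s = 19. Then 19 ≡ 9 (mod 10), but 19³ = 6859 ≡ 19 (mod 20), not 9.

(⟸) Conversely, the residues r modulo 20 with r³ ≡ 9 (mod 20) are exactly {9}, and each is ≡ 9 (mod 10).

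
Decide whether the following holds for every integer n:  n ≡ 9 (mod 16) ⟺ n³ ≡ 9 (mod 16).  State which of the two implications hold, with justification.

The biconditional holds.

(⇒) Suppose n ≡ 9 (mod 16). Write n = 16j + 9. Then (16j + 9)³ = 4096j³ + 6912j² + 3888j + 729 = 16(256j³ + 432j² + 243j + 45) + 9, so n³ ≡ 9 (mod 16).

(⇐) Conversely, suppose n³ ≡ 9 (mod 16). The only residue r in {0, …, 15} with r³ ≡ 9 (mod 16) is r = 9, so n ≡ 9 (mod 16).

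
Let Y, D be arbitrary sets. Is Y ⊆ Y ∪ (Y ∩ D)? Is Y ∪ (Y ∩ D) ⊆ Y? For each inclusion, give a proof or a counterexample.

The two sets are equal.

(⊇) Let x ∈ Y ∪ (Y ∩ D). Then either x ∈ Y and x ∉ D; or x ∈ Y ∩ D. In each case x ∈ Y, so Y ∪ (Y ∩ D) ⊆ Y.

(⊆) Let x ∈ Y. Then either x ∈ Y and x ∉ D; or x ∈ Y ∩ D. In each case x ∈ Y ∪ (Y ∩ D), so Y ⊆ Y ∪ (Y ∩ D).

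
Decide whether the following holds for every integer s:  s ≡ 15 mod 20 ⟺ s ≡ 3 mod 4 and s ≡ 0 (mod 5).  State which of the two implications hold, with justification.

(→) Suppose s ≡ 15 (mod 20); write s = 20j + 15. Since 4 ∣ 20, reducing mod 4 gives s ≡ 15 ≡ 3 (mod 4); since 5 ∣ 20, reducing mod 5 gives s ≡ 15 ≡ 0 (mod 5).

(←) Conversely, if s ≡ 3 (mod 4) and s ≡ 0 (mod 5), then by the Chinese remainder theorem s ≡ 15 (mod 20). This is exactly s ≡ 15 (mod 20).

Both directions hold; the statement is true.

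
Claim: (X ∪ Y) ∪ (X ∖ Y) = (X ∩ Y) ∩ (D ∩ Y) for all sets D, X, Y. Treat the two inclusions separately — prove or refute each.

The sets are not equal: only the reverse inclusion holds.

Reverse inclusion. Let x ∈ (X ∩ Y) ∩ (D ∩ Y). Then x ∈ D ∩ X ∩ Y, from which x ∈ (X ∪ Y) ∪ (X ∖ Y).

Forward inclusion. This inclusion fails. Take D = ∅, X = {1}, Y = ∅; then 1 ∈ (X ∪ Y) ∪ (X ∖ Y) but 1 ∉ (X ∩ Y) ∩ (D ∩ Y).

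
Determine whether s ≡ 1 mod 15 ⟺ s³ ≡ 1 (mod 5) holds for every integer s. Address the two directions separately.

(⟹) Suppose s ≡ 1 (mod 15). Then s³ ≡ 1³ = 1 (mod 15), and since 5 ∣ 15, also s³ ≡ 1 (mod 5).

(⟸) This fails: take s = 6. Then 6³ = 216 ≡ 1 (mod 5), yet 6 ≡ 6 (mod 15), not 1.

The forward direction holds; the converse fails.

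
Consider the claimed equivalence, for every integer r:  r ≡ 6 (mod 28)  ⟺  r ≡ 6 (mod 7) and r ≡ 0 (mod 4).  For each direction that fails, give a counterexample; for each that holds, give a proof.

(→) This fails: r = 6 gives 6 ≡ 6 (mod 28) but 6 ≡ 2 (mod 4), so the conjunction on the right does not hold.

(←) This fails: r = 20 satisfies both congruences on the right (20 ≡ 6 mod 7 and 20 ≡ 0 mod 4) yet 20 ≡ 20 (mod 28), not 6.

Both directions fail.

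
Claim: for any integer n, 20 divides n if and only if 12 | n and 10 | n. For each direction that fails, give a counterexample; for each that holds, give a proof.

[⇒] This fails: take n = 20. Certainly 20 ∣ 20, but 12 ∤ 20.

[⇐] Suppose 12 ∣ n and 10 ∣ n. Any common multiple of 12 and 10 is a multiple of their lcm; here lcm(12, 10) = 12·10/gcd(12, 10) = 120/2 = 60, so 60 ∣ n. Since 20 ∣ 60, it follows that 20 ∣ n.

Only the reverse direction holds.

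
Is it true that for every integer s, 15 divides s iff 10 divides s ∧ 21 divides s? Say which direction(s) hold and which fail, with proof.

Forward direction. This fails: take s = 15. Certainly 15 ∣ 15, but 10 ∤ 15.

Converse. Suppose 10 ∣ s and 21 ∣ s. Any common multiple of 10 and 21 is a multiple of their lcm; here gcd(10, 21) = 1, so lcm(10, 21) = 10·21 = 210, so 210 ∣ s. Since 15 ∣ 210, it follows that 15 ∣ s.

(⇒) fails; (⇐) holds.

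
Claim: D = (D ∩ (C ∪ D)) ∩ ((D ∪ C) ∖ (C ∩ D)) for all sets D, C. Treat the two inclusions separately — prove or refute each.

Reverse inclusion. Let x ∈ (D ∩ (C ∪ D)) ∩ ((D ∪ C) ∖ (C ∩ D)). Then x ∈ D and x ∉ C, from which x ∈ D.

Forward inclusion. This inclusion fails. Take D = {1}, C = {1}; then 1 ∈ D but 1 ∉ (D ∩ (C ∪ D)) ∩ ((D ∪ C) ∖ (C ∩ D)).

(⊆) fails; (⊇) holds.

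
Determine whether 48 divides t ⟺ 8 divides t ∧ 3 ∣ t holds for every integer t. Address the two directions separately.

[⇒] If 48 ∣ t, write t = 48q. Since 48 = 6·8, t = 8·(6q), so 8 ∣ t; and since 48 = 16·3, t = 3·(16q), so 3 ∣ t.

[⇐] This fails: take t = 24. Both 8 ∣ 24 and 3 ∣ 24, yet 24 is not a multiple of 48 (since 24 = 0·48 + 24), so 48 ∤ 24.

Not equivalent: only (⇒) holds.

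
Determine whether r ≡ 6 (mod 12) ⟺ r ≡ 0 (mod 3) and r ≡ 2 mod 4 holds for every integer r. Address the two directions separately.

Equivalent; both directions hold.

[⇒] Suppose r ≡ 6 (mod 12); write r = 12j + 6. Since 3 ∣ 12, reducing mod 3 gives r ≡ 6 ≡ 0 (mod 3); since 4 ∣ 12, reducing mod 4 gives r ≡ 6 ≡ 2 (mod 4).

[⇐] Conversely, if r ≡ 0 (mod 3) and r ≡ 2 (mod 4), then by the Chinese remainder theorem r ≡ 6 (mod 12). This is exactly r ≡ 6 (mod 12).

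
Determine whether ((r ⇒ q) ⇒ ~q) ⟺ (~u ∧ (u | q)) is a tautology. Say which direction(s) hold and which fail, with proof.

(→) This fails. Under u = F, r = F, q = F, the left side is true but the right side is false.

(←) This fails. Under u = F, r = F, q = T, the left side is false but the right side is true.

(⇒) fails and (⇐) fails.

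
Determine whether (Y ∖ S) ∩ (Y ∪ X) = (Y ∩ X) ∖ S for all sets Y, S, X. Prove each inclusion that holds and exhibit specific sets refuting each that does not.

Only the reverse inclusion holds.

(⟹) This inclusion fails. Take Y = {1}, S = ∅, X = ∅; then 1 ∈ (Y ∖ S) ∩ (Y ∪ X) but 1 ∉ (Y ∩ X) ∖ S.

(⟸) Let x ∈ (Y ∩ X) ∖ S. Then x ∈ Y ∩ X and x ∉ S, from which x ∈ (Y ∖ S) ∩ (Y ∪ X).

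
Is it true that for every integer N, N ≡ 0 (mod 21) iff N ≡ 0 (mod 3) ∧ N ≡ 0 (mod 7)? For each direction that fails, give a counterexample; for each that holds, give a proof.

Equivalent; both directions hold.

Forward direction. Suppose N ≡ 0 (mod 21); write N = 21j + 0. Since 3 ∣ 21, reducing mod 3 gives N ≡ 0 (mod 3); since 7 ∣ 21, reducing mod 7 gives N ≡ 0 (mod 7).

Converse. If N ≡ 0 (mod 3) and N ≡ 0 (mod 7), then by the Chinese remainder theorem N ≡ 0 (mod 21). This is exactly N ≡ 0 (mod 21).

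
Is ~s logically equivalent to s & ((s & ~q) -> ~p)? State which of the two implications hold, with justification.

Forward direction. This fails. Under s = F, q = F, p = F, the left side is true but the right side is false.

Converse. This fails. Under s = T, q = F, p = F, the left side is false but the right side is true.

Neither direction holds.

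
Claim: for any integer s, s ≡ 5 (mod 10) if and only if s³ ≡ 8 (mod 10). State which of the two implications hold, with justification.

(⟹) This fails: take s = 5. Then 5 ≡ 5 (mod 10), but 5³ = 125 ≡ 5 (mod 10), not 8.

(⟸) This fails: take s = 2. Then 2³ = 8 ≡ 8 (mod 10), yet 2 ≡ 2 (mod 10), not 5.

(⇒) fails and (⇐) fails.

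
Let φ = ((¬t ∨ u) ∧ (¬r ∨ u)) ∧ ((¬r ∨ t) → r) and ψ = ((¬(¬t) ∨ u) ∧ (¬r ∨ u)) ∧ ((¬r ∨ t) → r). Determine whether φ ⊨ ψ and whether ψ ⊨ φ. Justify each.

[⇒] Assume the antecedent. If r is true, the antecedent forces (r = T, u = T, t = F) or (r = T, u = T, t = T), and the consequent holds there. If r is false, the antecedent cannot hold. Either way the consequent holds.

[⇐] Assume the antecedent. If r is true, the antecedent forces (r = T, u = T, t = F) or (r = T, u = T, t = T), and the consequent holds there. If r is false, the antecedent cannot hold. Either way the consequent holds.

The biconditional holds.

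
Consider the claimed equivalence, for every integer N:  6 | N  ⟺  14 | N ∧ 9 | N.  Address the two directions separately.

(⇒) This fails: take N = 6. Certainly 6 ∣ 6, but 14 ∤ 6.

(⇐) Suppose 14 ∣ N and 9 ∣ N. Any common multiple of 14 and 9 is a multiple of their lcm; here gcd(14, 9) = 1, so lcm(14, 9) = 14·9 = 126, so 126 ∣ N. Since 6 ∣ 126, it follows that 6 ∣ N.

The forward direction fails; the converse holds.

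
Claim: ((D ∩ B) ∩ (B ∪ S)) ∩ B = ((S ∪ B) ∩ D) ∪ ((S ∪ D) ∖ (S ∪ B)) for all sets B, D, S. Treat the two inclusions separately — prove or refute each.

Only the forward inclusion holds.

(⟹) Let x ∈ ((D ∩ B) ∩ (B ∪ S)) ∩ B. Then either x ∈ B ∩ D and x ∉ S; or x ∈ B ∩ D ∩ S. In each case x ∈ ((S ∪ B) ∩ D) ∪ ((S ∪ D) ∖ (S ∪ B)), so ((D ∩ B) ∩ (B ∪ S)) ∩ B ⊆ ((S ∪ B) ∩ D) ∪ ((S ∪ D) ∖ (S ∪ B)).

(⟸) This inclusion fails. Take B = ∅, D = {1}, S = ∅; then 1 ∈ ((S ∪ B) ∩ D) ∪ ((S ∪ D) ∖ (S ∪ B)) but 1 ∉ ((D ∩ B) ∩ (B ∪ S)) ∩ B.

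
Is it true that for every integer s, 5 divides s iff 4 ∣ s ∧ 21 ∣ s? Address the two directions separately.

Forward direction. This fails: take s = 5. Certainly 5 ∣ 5, but 4 ∤ 5.

Converse. This fails: take s = 84. Both 4 ∣ 84 and 21 ∣ 84, yet 84 is not a multiple of 5 (since 84 = 16·5 + 4), so 5 ∤ 84.

Neither implication holds.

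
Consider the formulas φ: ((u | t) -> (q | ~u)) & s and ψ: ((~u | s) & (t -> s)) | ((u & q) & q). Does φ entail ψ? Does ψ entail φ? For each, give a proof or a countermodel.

Not equivalent: only (⇒) holds.

Converse. This fails. Under t = F, q = F, s = F, u = F, the left side is false but the right side is true.

Forward direction. Assume the antecedent. If s is true, the consequent reduces to true regardless of the other variables. If s is false, the antecedent cannot hold. Either way the consequent holds.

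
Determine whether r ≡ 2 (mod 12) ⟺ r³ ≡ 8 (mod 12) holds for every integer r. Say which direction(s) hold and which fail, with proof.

Only the forward direction holds.

[⇒] Suppose r ≡ 2 (mod 12). Write r = 12j + 2. Then (12j + 2)³ = 1728j³ + 864j² + 144j + 8 = 12(144j³ + 72j² + 12j) + 8, so r³ ≡ 8 (mod 12).

[⇐] This fails: take r = 8. Then 8³ = 512 ≡ 8 (mod 12), yet 8 ≡ 8 (mod 12), not 2.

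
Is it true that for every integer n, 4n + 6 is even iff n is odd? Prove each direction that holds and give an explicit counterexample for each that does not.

(→) This fails: take n = 6. Then 4n + 6 = 30, which is even, yet n = 6 is even, not odd.

(←) Suppose n is odd. Since 4 is even, 4n is even for every n, so 4n + 6 has the same parity as 6, which is even. Hence 4n + 6 is even.

The forward direction fails; the converse holds.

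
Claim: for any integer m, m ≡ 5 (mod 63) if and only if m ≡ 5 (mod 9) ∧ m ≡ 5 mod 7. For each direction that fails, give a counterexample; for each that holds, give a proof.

(⟸) If m ≡ 5 (mod 9) and m ≡ 5 (mod 7), then by the Chinese remainder theorem m ≡ 5 (mod 63). This is exactly m ≡ 5 (mod 63).

(⟹) Suppose m ≡ 5 (mod 63); write m = 63j + 5. Since 9 ∣ 63, reducing mod 9 gives m ≡ 5 (mod 9); since 7 ∣ 63, reducing mod 7 gives m ≡ 5 (mod 7).

The biconditional holds.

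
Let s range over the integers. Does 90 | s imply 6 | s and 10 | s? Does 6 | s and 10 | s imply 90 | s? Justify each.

The forward direction holds; the converse fails.

[⇐] This fails: take s = 30. Both 6 ∣ 30 and 10 ∣ 30, yet 30 is not a multiple of 90 (since 30 = 0·90 + 30), so 90 ∤ 30.

[⇒] If 90 ∣ s, write s = 90q. Since 90 = 15·6, s = 6·(15q), so 6 ∣ s; and since 90 = 9·10, s = 10·(9q), so 10 ∣ s.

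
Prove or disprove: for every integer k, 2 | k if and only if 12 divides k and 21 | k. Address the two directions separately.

Only the reverse direction holds.

(⟸) Suppose 12 ∣ k and 21 ∣ k. Any common multiple of 12 and 21 is a multiple of their lcm; here lcm(12, 21) = 12·21/gcd(12, 21) = 252/3 = 84, so 84 ∣ k. Since 2 ∣ 84, it follows that 2 ∣ k.

(⟹) This fails: take k = 2. Certainly 2 ∣ 2, but 12 ∤ 2.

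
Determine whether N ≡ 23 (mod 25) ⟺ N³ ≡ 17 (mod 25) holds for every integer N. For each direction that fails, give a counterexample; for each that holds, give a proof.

(⟹) Suppose N ≡ 23 (mod 25). Write N = 25j + 23. Then (25j + 23)³ = 15625j³ + 43125j² + 39675j + 12167 = 25(625j³ + 1725j² + 1587j + 486) + 17, so N³ ≡ 17 (mod 25).

(⟸) Conversely, suppose N³ ≡ 17 (mod 25). The only residue r in {0, …, 24} with r³ ≡ 17 (mod 25) is r = 23, so N ≡ 23 (mod 25).

Both directions hold.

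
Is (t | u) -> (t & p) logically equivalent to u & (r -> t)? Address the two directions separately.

(⇒) fails and (⇐) fails.

(⟹) This fails. Under r = F, t = F, u = F, p = F, the left side is true but the right side is false.

(⟸) This fails. Under r = F, t = F, u = T, p = F, the left side is false but the right side is true.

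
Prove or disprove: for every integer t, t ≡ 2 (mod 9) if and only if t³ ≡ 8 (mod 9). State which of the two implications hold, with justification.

(⟹) Suppose t ≡ 2 (mod 9). Write t = 9j + 2. Then (9j + 2)³ = 729j³ + 486j² + 108j + 8 = 9(81j³ + 54j² + 12j) + 8, so t³ ≡ 8 (mod 9).

(⟸) This fails: take t = 5. Then 5³ = 125 ≡ 8 (mod 9), yet 5 ≡ 5 (mod 9), not 2.

Not equivalent: only (⇒) holds.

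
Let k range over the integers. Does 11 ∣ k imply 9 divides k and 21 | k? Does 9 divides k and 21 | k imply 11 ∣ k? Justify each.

(⇒) This fails: take k = 11. Certainly 11 ∣ 11, but 9 ∤ 11.

(⇐) This fails: take k = 63. Both 9 ∣ 63 and 21 ∣ 63, yet 63 is not a multiple of 11 (since 63 = 5·11 + 8), so 11 ∤ 63.

Neither implication holds.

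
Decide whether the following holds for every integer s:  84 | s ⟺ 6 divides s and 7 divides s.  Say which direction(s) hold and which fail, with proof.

(→) If 84 ∣ s, write s = 84q. Since 84 = 14·6, s = 6·(14q), so 6 ∣ s; and since 84 = 12·7, s = 7·(12q), so 7 ∣ s.

(←) This fails: take s = 42. Both 6 ∣ 42 and 7 ∣ 42, yet 42 is not a multiple of 84 (since 42 = 0·84 + 42), so 84 ∤ 42.

Only the forward direction holds.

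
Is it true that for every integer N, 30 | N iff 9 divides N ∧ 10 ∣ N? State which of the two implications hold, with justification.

Not equivalent: only (⇐) holds.

(⇒) This fails: take N = 30. Certainly 30 ∣ 30, but 9 ∤ 30.

(⇐) Suppose 9 ∣ N and 10 ∣ N. Any common multiple of 9 and 10 is a multiple of their lcm; here gcd(9, 10) = 1, so lcm(9, 10) = 9·10 = 90, so 90 ∣ N. Since 30 ∣ 90, it follows that 30 ∣ N.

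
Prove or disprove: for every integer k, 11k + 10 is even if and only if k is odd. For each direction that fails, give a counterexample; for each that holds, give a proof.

(⟹) This fails: k = 2 gives 11k + 10 = 32, which is even, but 2 is even, not odd.

(⟸) This also fails: k = 3 is odd, but 11k + 10 = 43 is odd, not even.

Neither direction holds.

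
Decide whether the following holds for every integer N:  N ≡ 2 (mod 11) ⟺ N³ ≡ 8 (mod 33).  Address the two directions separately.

[⇐] The residues r modulo 33 with r³ ≡ 8 (mod 33) are exactly {2}, and each is ≡ 2 (mod 11).

[⇒] This fails: take N = 13. Then 13 ≡ 2 (mod 11), but 13³ = 2197 ≡ 19 (mod 33), not 8.

Only the reverse direction holds.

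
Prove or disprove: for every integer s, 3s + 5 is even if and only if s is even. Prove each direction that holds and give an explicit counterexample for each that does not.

(⇒) This fails: s = 3 gives 3s + 5 = 14, which is even, but 3 is odd, not even.

(⇐) This also fails: s = 2 is even, but 3s + 5 = 11 is odd, not even.

Neither implication holds.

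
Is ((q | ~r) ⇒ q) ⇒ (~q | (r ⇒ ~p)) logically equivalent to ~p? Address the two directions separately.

(⟸) Assume the antecedent. If q is true, the antecedent forces (q = T, p = F, r = F) or (q = T, p = F, r = T), and the consequent holds there. If q is false, the consequent reduces to true regardless of the other variables. Either way the consequent holds.

(⟹) This fails. Under q = F, p = T, r = F, the left side is true but the right side is false.

Only the converse holds.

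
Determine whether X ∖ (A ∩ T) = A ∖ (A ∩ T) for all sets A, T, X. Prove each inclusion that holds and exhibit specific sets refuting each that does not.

Forward inclusion. This inclusion fails. Take A = ∅, T = ∅, X = {1}; then 1 ∈ X ∖ (A ∩ T) but 1 ∉ A ∖ (A ∩ T).

Reverse inclusion. This inclusion fails. Take A = {1}, T = ∅, X = ∅; then 1 ∈ A ∖ (A ∩ T) but 1 ∉ X ∖ (A ∩ T).

(⊆) fails and (⊇) fails.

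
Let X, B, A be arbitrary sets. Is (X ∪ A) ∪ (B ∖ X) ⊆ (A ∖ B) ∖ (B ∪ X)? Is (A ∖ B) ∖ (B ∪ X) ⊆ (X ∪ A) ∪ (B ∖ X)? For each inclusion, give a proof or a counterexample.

Forward inclusion. This inclusion fails. Take X = {1}, B = ∅, A = ∅; then 1 ∈ (X ∪ A) ∪ (B ∖ X) but 1 ∉ (A ∖ B) ∖ (B ∪ X).

Reverse inclusion. Let x ∈ (A ∖ B) ∖ (B ∪ X). Then x ∈ A and x ∉ X, B, from which x ∈ (X ∪ A) ∪ (B ∖ X).

The sets are not equal: only the reverse inclusion holds.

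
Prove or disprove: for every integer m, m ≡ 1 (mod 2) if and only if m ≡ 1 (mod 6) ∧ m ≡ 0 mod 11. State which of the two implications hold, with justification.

Only the converse holds.

(⟹) This fails: m = 1 gives 1 ≡ 1 (mod 2) but 1 ≡ 1 (mod 11), so the conjunction on the right does not hold.

(⟸) Conversely, if m ≡ 1 (mod 6) and m ≡ 0 (mod 11), then by the Chinese remainder theorem m ≡ 55 (mod 66). Since 55 ≡ 1 (mod 2) and 2 ∣ 66, we get m ≡ 1 (mod 2).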